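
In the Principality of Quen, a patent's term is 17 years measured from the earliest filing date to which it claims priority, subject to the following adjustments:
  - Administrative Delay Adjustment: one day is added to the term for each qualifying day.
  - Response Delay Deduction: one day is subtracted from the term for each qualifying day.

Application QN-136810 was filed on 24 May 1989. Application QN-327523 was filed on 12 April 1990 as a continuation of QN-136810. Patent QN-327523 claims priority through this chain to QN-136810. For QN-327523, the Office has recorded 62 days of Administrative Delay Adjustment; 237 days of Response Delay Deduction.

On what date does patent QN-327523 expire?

Earliest priority filing: 24 May 1989.
Base term: 24 May 1989 + 17 years → 24 May 2006.
Administrative Delay Adjustment: +62 days → 25 July 2006.
Response Delay Deduction: −237 days → 30 November 2005.

November 30, 2005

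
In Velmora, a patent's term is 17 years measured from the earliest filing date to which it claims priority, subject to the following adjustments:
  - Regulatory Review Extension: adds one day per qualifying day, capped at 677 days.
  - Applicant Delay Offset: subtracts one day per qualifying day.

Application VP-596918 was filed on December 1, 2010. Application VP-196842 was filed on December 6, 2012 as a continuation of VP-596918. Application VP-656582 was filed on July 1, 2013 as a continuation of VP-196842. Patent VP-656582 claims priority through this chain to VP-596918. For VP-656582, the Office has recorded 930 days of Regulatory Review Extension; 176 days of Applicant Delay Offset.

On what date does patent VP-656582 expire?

Earliest priority filing: 1 December 2010.
Base term: 1 December 2010 + 17 years → 1 December 2027.
Regulatory Review Extension: 930 days claimed exceeds the 677-day cap, so +677 days → 8 October 2029.
Applicant Delay Offset: −176 days → 15 April 2029.

2029-04-15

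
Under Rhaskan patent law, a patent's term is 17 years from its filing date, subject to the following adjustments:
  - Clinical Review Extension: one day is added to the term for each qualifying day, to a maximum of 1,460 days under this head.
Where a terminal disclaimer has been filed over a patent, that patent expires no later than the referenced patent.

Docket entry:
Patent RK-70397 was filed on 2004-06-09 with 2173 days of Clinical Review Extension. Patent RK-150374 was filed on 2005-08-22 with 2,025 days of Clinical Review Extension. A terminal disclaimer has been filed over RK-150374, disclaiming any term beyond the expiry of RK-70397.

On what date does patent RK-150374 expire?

June 8, 2025

Natural term of RK-150374:
  Base: filing + 17 years → 22 August 2022.
  Clinical Review Extension: 2025 days claimed exceeds the 1460-day cap, so +1460 days → 21 August 2026.
Expiry of referenced patent RK-70397:
  Base: filing + 17 years → 9 June 2021.
  Clinical Review Extension: 2173 days claimed exceeds the 1460-day cap, so +1460 days → 8 June 2025.
Terminal disclaimer: RK-150374 expires on the earlier of 21 August 2026 and 8 June 2025.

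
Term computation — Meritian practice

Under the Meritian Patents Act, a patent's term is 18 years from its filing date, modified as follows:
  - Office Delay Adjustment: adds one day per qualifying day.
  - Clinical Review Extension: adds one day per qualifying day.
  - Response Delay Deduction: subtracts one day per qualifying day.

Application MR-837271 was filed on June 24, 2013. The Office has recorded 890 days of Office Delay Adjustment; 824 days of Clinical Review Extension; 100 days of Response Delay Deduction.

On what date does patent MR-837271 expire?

Base term: filing date + 18 years → 24 June 2031.
Office Delay Adjustment: +890 days → 30 November 2033.
Clinical Review Extension: +824 days → 3 March 2036.
Response Delay Deduction: −100 days → 24 November 2035.

November 24, 2035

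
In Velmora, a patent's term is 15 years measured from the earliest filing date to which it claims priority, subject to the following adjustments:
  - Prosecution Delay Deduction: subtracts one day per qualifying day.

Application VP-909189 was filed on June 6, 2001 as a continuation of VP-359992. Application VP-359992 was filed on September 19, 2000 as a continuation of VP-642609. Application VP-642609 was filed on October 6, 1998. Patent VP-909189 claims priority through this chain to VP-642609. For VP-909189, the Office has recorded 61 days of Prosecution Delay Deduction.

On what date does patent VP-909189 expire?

2013-08-06

Earliest priority filing: 6 October 1998.
Base term: 6 October 1998 + 15 years → 6 October 2013.
Prosecution Delay Deduction: −61 days → 6 August 2013.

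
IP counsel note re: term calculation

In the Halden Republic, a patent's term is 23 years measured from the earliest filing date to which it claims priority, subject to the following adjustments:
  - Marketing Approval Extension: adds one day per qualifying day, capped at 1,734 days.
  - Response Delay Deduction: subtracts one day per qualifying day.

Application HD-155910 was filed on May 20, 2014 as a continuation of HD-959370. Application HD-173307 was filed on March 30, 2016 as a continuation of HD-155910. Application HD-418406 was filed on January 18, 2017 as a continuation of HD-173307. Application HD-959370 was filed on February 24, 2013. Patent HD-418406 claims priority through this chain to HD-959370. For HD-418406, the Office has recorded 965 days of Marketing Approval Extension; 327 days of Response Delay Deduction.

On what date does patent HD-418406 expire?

Earliest priority filing: 24 February 2013.
Base term: 24 February 2013 + 23 years → 24 February 2036.
Marketing Approval Extension: 965 days (within the 1734-day cap) → +965 days → 16 October 2038.
Response Delay Deduction: −327 days → 23 November 2037.

2037-11-23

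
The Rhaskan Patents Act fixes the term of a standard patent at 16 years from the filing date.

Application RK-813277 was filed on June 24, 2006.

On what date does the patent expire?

Filing date + 16 years → 24 June 2022.

2022-06-24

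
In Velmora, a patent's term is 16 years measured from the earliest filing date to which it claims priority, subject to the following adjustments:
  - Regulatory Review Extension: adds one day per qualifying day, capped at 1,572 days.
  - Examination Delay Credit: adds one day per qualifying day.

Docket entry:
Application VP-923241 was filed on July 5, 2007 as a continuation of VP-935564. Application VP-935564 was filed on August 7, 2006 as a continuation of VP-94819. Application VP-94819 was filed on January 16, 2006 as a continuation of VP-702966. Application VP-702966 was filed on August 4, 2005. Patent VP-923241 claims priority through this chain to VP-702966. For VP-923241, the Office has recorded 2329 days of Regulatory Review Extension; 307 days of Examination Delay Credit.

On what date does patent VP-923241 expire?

2026-09-26

Earliest priority filing: 4 August 2005.
Base term: 4 August 2005 + 16 years → 4 August 2021.
Regulatory Review Extension: 2329 days claimed exceeds the 1572-day cap, so +1572 days → 23 November 2025.
Examination Delay Credit: +307 days → 26 September 2026.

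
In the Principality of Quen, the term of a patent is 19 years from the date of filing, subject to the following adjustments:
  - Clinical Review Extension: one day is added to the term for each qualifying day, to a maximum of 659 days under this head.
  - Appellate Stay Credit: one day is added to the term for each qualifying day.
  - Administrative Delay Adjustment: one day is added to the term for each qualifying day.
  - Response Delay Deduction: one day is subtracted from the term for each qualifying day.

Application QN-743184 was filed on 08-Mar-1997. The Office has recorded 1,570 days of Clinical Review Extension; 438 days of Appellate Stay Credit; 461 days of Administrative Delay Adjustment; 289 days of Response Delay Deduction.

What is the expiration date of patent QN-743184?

Base term: filing date + 19 years → 8 March 2016.
Clinical Review Extension: 1570 days claimed exceeds the 659-day cap, so +659 days → 27 December 2017.
Appellate Stay Credit: +438 days → 10 March 2019.
Administrative Delay Adjustment: +461 days → 13 June 2020.
Response Delay Deduction: −289 days → 29 August 2019.

2019-08-29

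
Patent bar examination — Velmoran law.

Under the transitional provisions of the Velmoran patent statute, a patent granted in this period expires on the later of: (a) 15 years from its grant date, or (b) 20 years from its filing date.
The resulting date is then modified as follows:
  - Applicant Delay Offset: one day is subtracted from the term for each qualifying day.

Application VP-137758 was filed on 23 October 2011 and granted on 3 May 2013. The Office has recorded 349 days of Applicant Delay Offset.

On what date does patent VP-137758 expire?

(a) grant + 15 years → 3 May 2028.
(b) filing + 20 years → 23 October 2031.
Later of the two: 23 October 2031.
Applicant Delay Offset: −349 days → 8 November 2030.

November 8, 2030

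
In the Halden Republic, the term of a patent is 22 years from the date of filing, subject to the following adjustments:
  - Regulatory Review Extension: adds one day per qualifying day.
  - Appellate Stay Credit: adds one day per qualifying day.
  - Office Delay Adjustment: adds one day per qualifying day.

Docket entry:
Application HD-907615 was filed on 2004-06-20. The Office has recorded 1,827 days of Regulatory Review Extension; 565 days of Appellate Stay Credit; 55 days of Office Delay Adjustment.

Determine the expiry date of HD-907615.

2033-03-02

Base term: filing date + 22 years → 20 June 2026.
Regulatory Review Extension: +1827 days → 21 June 2031.
Appellate Stay Credit: +565 days → 6 January 2033.
Office Delay Adjustment: +55 days → 2 March 2033.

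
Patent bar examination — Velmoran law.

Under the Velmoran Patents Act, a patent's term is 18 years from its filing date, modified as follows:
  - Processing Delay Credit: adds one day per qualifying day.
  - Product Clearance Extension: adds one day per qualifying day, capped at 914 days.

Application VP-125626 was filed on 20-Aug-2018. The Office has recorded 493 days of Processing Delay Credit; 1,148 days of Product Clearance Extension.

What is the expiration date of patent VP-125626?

Base term: filing date + 18 years → 20 August 2036.
Processing Delay Credit: +493 days → 26 December 2037.
Product Clearance Extension: 1148 days claimed exceeds the 914-day cap, so +914 days → 27 June 2040.

June 27, 2040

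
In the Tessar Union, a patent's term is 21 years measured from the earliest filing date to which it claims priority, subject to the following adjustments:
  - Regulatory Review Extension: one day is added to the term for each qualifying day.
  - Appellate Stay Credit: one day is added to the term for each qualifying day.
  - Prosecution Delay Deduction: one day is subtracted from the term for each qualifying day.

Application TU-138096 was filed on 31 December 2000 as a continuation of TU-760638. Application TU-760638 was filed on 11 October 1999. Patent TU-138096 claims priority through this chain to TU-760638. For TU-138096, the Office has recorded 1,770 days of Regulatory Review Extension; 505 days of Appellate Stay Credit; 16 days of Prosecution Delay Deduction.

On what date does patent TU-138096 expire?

Earliest priority filing: 11 October 1999.
Base term: 11 October 1999 + 21 years → 11 October 2020.
Regulatory Review Extension: +1770 days → 16 August 2025.
Appellate Stay Credit: +505 days → 3 January 2027.
Prosecution Delay Deduction: −16 days → 18 December 2026.

December 18, 2026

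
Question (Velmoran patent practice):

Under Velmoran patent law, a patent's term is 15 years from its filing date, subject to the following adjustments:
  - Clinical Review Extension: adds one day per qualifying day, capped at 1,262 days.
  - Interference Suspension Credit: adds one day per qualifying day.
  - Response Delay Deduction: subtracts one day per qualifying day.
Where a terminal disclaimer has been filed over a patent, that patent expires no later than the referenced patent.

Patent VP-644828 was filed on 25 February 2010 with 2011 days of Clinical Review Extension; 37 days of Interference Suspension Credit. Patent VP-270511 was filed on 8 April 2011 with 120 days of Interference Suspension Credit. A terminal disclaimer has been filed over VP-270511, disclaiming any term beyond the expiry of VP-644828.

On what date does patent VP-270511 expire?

August 6, 2026

Natural term of VP-270511:
  Base: filing + 15 years → 8 April 2026.
  Interference Suspension Credit: +120 days → 6 August 2026.
Expiry of referenced patent VP-644828:
  Base: filing + 15 years → 25 February 2025.
  Clinical Review Extension: 2011 days claimed exceeds the 1262-day cap, so +1262 days → 10 August 2028.
  Interference Suspension Credit: +37 days → 16 September 2028.
Terminal disclaimer: VP-270511 expires on the earlier of 6 August 2026 and 16 September 2028.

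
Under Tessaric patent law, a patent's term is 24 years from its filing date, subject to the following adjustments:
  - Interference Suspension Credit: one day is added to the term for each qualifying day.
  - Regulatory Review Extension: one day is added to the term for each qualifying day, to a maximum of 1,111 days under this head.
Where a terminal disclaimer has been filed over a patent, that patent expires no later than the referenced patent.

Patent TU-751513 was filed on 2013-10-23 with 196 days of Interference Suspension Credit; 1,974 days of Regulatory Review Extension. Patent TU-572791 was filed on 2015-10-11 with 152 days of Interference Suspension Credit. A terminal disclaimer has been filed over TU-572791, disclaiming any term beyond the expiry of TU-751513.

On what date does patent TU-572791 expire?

March 11, 2040

Natural term of TU-572791:
  Base: filing + 24 years → 11 October 2039.
  Interference Suspension Credit: +152 days → 11 March 2040.
Expiry of referenced patent TU-751513:
  Base: filing + 24 years → 23 October 2037.
  Interference Suspension Credit: +196 days → 7 May 2038.
  Regulatory Review Extension: 1974 days claimed exceeds the 1111-day cap, so +1111 days → 22 May 2041.
Terminal disclaimer: TU-572791 expires on the earlier of 11 March 2040 and 22 May 2041.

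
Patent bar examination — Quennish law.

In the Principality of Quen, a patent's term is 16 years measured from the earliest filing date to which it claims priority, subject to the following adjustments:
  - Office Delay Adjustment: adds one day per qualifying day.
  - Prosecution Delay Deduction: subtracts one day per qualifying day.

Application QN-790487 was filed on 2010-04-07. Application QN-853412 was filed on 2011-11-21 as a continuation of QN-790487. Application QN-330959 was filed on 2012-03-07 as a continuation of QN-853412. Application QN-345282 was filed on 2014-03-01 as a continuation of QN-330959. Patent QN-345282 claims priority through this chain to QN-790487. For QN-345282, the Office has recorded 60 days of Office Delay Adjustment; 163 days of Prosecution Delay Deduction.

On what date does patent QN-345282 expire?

Earliest priority filing: 7 April 2010.
Base term: 7 April 2010 + 16 years → 7 April 2026.
Office Delay Adjustment: +60 days → 6 June 2026.
Prosecution Delay Deduction: −163 days → 25 December 2025.

December 25, 2025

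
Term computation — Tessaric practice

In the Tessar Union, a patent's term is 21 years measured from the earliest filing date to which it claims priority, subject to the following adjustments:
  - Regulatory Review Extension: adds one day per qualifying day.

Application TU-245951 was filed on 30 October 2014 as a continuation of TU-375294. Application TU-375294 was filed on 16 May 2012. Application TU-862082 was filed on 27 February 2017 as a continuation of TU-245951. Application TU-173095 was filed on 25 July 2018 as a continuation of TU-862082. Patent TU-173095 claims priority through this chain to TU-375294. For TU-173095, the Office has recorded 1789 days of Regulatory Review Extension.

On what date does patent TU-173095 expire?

2038-04-09

Earliest priority filing: 16 May 2012.
Base term: 16 May 2012 + 21 years → 16 May 2033.
Regulatory Review Extension: +1789 days → 9 April 2038.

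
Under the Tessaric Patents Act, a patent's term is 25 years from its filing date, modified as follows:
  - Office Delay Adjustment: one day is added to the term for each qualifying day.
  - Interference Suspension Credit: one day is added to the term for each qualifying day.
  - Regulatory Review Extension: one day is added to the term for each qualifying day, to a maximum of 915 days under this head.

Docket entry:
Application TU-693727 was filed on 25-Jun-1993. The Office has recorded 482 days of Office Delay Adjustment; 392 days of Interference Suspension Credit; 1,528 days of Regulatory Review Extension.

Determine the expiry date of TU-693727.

Base term: filing date + 25 years → 25 June 2018.
Office Delay Adjustment: +482 days → 20 October 2019.
Interference Suspension Credit: +392 days → 15 November 2020.
Regulatory Review Extension: 1528 days claimed exceeds the 915-day cap, so +915 days → 19 May 2023.

May 19, 2023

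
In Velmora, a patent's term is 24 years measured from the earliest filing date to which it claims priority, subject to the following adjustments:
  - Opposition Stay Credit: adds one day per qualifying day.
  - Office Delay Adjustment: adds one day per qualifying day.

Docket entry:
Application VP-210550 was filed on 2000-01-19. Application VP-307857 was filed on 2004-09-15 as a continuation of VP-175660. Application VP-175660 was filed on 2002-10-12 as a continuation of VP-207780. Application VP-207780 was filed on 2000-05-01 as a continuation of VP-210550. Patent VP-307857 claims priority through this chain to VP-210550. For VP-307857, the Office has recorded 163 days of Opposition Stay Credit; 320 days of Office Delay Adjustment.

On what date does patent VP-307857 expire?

Earliest priority filing: 19 January 2000.
Base term: 19 January 2000 + 24 years → 19 January 2024.
Opposition Stay Credit: +163 days → 30 June 2024.
Office Delay Adjustment: +320 days → 16 May 2025.

2025-05-16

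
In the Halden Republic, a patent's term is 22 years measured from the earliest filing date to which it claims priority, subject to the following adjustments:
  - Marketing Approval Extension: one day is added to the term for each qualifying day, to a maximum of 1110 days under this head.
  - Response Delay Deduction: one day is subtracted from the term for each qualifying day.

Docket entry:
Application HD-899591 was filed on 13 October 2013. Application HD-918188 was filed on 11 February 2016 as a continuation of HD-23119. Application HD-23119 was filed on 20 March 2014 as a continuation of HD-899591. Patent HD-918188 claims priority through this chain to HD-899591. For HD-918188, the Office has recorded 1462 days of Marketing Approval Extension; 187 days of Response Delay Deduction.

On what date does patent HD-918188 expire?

April 23, 2038

Earliest priority filing: 13 October 2013.
Base term: 13 October 2013 + 22 years → 13 October 2035.
Marketing Approval Extension: 1462 days claimed exceeds the 1110-day cap, so +1110 days → 27 October 2038.
Response Delay Deduction: −187 days → 23 April 2038.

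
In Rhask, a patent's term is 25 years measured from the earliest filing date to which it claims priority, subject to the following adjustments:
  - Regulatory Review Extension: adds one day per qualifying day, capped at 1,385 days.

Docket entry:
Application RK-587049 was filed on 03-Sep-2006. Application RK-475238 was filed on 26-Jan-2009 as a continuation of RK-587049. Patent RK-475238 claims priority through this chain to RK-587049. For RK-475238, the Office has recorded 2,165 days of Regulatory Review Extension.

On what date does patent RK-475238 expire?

2035-06-19

Earliest priority filing: 3 September 2006.
Base term: 3 September 2006 + 25 years → 3 September 2031.
Regulatory Review Extension: 2165 days claimed exceeds the 1385-day cap, so +1385 days → 19 June 2035.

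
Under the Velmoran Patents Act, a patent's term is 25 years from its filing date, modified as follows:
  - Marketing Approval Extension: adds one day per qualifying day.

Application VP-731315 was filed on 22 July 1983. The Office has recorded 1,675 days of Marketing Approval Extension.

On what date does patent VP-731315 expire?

February 21, 2013

Base term: filing date + 25 years → 22 July 2008.
Marketing Approval Extension: +1675 days → 21 February 2013.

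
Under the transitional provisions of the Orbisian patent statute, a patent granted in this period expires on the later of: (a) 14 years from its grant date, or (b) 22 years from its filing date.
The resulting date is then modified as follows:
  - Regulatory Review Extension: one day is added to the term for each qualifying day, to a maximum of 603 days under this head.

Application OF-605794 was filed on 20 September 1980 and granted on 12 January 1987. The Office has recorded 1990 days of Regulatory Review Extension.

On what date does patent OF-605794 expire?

(a) grant + 14 years → 12 January 2001.
(b) filing + 22 years → 20 September 2002.
Later of the two: 20 September 2002.
Regulatory Review Extension: 1990 days claimed exceeds the 603-day cap, so +603 days → 15 May 2004.

May 15, 2004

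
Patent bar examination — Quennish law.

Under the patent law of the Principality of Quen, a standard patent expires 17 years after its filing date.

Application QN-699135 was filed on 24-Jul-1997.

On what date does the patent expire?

2014-07-24

Filing date + 17 years → 24 July 2014.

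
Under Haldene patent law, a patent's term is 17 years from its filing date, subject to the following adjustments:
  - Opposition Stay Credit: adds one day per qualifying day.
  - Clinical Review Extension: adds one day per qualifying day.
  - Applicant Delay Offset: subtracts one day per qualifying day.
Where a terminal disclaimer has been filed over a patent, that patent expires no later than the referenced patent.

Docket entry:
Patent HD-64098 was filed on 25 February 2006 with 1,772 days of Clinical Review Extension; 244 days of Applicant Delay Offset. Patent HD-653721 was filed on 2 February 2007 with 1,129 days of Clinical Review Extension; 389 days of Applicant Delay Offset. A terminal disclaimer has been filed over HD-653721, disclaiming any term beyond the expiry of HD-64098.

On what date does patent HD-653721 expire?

2026-02-11

Natural term of HD-653721:
  Base: filing + 17 years → 2 February 2024.
  Clinical Review Extension: +1129 days → 7 March 2027.
  Applicant Delay Offset: −389 days → 11 February 2026.
Expiry of referenced patent HD-64098:
  Base: filing + 17 years → 25 February 2023.
  Clinical Review Extension: +1772 days → 2 January 2028.
  Applicant Delay Offset: −244 days → 3 May 2027.
Terminal disclaimer: HD-653721 expires on the earlier of 11 February 2026 and 3 May 2027.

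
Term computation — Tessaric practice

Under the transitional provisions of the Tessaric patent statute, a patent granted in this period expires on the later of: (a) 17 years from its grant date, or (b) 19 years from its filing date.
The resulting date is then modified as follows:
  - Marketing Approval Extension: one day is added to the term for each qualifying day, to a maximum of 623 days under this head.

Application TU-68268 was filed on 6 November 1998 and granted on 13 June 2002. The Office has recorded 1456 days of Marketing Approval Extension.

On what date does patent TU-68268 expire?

(a) grant + 17 years → 13 June 2019.
(b) filing + 19 years → 6 November 2017.
Later of the two: 13 June 2019.
Marketing Approval Extension: 1456 days claimed exceeds the 623-day cap, so +623 days → 25 February 2021.

2021-02-25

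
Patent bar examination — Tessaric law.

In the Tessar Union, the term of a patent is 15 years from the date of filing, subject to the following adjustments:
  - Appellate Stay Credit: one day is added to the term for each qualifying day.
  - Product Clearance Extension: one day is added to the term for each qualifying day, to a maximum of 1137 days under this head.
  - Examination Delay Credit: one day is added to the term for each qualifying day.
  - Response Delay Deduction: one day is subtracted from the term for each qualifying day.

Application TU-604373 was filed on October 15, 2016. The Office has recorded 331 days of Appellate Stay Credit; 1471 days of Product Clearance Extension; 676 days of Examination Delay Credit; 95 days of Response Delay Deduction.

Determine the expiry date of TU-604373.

Base term: filing date + 15 years → 15 October 2031.
Appellate Stay Credit: +331 days → 10 September 2032.
Product Clearance Extension: 1471 days claimed exceeds the 1137-day cap, so +1137 days → 22 October 2035.
Examination Delay Credit: +676 days → 28 August 2037.
Response Delay Deduction: −95 days → 25 May 2037.

2037-05-25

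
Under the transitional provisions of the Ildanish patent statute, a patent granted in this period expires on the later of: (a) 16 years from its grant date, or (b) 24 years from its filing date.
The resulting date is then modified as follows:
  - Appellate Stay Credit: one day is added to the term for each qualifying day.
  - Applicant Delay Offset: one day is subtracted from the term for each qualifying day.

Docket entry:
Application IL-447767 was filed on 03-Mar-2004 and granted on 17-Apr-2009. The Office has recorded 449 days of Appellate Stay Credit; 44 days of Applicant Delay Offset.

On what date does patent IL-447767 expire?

April 12, 2029

(a) grant + 16 years → 17 April 2025.
(b) filing + 24 years → 3 March 2028.
Later of the two: 3 March 2028.
Appellate Stay Credit: +449 days → 26 May 2029.
Applicant Delay Offset: −44 days → 12 April 2029.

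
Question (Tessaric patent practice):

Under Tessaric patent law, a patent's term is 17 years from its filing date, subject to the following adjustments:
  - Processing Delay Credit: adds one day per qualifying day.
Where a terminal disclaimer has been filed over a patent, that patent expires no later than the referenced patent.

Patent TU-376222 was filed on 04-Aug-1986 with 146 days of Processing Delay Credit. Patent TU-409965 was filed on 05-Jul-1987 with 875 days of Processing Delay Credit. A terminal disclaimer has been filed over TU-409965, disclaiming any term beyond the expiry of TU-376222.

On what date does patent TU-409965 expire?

Natural term of TU-409965:
  Base: filing + 17 years → 5 July 2004.
  Processing Delay Credit: +875 days → 27 November 2006.
Expiry of referenced patent TU-376222:
  Base: filing + 17 years → 4 August 2003.
  Processing Delay Credit: +146 days → 28 December 2003.
Terminal disclaimer: TU-409965 expires on the earlier of 27 November 2006 and 28 December 2003.

2003-12-28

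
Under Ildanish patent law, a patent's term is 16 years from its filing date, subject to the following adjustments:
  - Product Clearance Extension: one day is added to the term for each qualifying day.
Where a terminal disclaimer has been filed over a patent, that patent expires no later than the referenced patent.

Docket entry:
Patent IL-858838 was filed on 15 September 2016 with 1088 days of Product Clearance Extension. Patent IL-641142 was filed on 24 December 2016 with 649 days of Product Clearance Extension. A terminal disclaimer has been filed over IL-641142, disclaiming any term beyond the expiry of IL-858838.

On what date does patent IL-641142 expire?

Natural term of IL-641142:
  Base: filing + 16 years → 24 December 2032.
  Product Clearance Extension: +649 days → 4 October 2034.
Expiry of referenced patent IL-858838:
  Base: filing + 16 years → 15 September 2032.
  Product Clearance Extension: +1088 days → 8 September 2035.
Terminal disclaimer: IL-641142 expires on the earlier of 4 October 2034 and 8 September 2035.

2034-10-04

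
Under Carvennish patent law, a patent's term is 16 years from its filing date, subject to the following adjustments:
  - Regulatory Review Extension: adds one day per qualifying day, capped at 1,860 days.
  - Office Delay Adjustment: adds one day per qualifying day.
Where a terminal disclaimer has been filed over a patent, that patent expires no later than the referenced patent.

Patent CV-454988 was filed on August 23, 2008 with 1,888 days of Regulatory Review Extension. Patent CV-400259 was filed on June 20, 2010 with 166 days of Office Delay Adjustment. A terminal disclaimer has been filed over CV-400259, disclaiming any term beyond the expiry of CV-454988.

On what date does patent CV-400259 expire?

Natural term of CV-400259:
  Base: filing + 16 years → 20 June 2026.
  Office Delay Adjustment: +166 days → 3 December 2026.
Expiry of referenced patent CV-454988:
  Base: filing + 16 years → 23 August 2024.
  Regulatory Review Extension: 1888 days claimed exceeds the 1860-day cap, so +1860 days → 26 September 2029.
Terminal disclaimer: CV-400259 expires on the earlier of 3 December 2026 and 26 September 2029.

2026-12-03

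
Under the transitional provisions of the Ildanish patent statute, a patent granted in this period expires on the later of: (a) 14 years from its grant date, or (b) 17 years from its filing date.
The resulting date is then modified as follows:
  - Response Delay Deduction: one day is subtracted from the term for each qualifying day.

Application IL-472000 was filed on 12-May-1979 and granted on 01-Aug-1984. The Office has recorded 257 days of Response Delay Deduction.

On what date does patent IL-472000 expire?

November 17, 1997

(a) grant + 14 years → 1 August 1998.
(b) filing + 17 years → 12 May 1996.
Later of the two: 1 August 1998.
Response Delay Deduction: −257 days → 17 November 1997.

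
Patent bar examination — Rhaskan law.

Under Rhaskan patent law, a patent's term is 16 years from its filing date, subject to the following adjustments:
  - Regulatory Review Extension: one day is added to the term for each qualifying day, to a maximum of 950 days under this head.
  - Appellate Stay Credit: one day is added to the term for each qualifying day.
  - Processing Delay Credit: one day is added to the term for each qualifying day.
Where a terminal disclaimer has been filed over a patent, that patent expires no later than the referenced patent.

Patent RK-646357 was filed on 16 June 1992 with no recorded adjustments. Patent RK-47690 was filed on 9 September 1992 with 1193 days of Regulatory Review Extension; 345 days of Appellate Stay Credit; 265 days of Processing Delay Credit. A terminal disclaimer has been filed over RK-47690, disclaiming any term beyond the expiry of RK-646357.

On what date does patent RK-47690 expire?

2008-06-16

Natural term of RK-47690:
  Base: filing + 16 years → 9 September 2008.
  Regulatory Review Extension: 1193 days claimed exceeds the 950-day cap, so +950 days → 17 April 2011.
  Appellate Stay Credit: +345 days → 27 March 2012.
  Processing Delay Credit: +265 days → 17 December 2012.
Expiry of referenced patent RK-646357:
  Base: filing + 16 years → 16 June 2008.
Terminal disclaimer: RK-47690 expires on the earlier of 17 December 2012 and 16 June 2008.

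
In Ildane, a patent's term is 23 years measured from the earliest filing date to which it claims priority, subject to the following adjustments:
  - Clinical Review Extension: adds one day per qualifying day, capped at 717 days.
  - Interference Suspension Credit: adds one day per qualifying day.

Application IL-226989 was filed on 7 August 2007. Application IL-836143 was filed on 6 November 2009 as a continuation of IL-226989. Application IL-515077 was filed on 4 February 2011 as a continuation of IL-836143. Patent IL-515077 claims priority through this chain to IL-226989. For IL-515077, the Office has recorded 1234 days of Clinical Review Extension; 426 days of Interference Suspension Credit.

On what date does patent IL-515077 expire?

September 23, 2033

Earliest priority filing: 7 August 2007.
Base term: 7 August 2007 + 23 years → 7 August 2030.
Clinical Review Extension: 1234 days claimed exceeds the 717-day cap, so +717 days → 24 July 2032.
Interference Suspension Credit: +426 days → 23 September 2033.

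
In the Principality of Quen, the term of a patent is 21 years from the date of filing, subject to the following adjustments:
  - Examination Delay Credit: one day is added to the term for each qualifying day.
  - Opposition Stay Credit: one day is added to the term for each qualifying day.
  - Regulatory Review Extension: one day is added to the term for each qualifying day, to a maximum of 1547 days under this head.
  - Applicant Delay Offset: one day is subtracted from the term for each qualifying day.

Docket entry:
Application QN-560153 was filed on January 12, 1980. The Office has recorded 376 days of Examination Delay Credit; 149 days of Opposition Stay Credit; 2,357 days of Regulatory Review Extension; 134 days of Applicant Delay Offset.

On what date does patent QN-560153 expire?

Base term: filing date + 21 years → 12 January 2001.
Examination Delay Credit: +376 days → 23 January 2002.
Opposition Stay Credit: +149 days → 21 June 2002.
Regulatory Review Extension: 2357 days claimed exceeds the 1547-day cap, so +1547 days → 15 September 2006.
Applicant Delay Offset: −134 days → 4 May 2006.

May 4, 2006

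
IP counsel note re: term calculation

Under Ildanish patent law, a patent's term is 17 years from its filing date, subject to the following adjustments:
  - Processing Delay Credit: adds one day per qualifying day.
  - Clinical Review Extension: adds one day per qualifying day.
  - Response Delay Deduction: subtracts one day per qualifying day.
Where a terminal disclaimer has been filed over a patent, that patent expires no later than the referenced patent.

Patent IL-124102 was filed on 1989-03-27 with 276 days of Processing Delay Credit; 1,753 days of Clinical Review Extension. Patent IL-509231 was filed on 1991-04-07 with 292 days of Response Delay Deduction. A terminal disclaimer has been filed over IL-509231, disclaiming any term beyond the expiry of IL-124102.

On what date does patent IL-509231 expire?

June 20, 2007

Natural term of IL-509231:
  Base: filing + 17 years → 7 April 2008.
  Response Delay Deduction: −292 days → 20 June 2007.
Expiry of referenced patent IL-124102:
  Base: filing + 17 years → 27 March 2006.
  Processing Delay Credit: +276 days → 28 December 2006.
  Clinical Review Extension: +1753 days → 16 October 2011.
Terminal disclaimer: IL-509231 expires on the earlier of 20 June 2007 and 16 October 2011.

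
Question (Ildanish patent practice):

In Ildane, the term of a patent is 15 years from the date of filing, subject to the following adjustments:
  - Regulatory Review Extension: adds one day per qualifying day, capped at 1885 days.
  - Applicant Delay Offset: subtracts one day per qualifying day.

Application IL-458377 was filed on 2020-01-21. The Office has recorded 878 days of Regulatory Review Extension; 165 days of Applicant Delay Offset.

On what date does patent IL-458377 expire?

Base term: filing date + 15 years → 21 January 2035.
Regulatory Review Extension: 878 days (within the 1885-day cap) → +878 days → 17 June 2037.
Applicant Delay Offset: −165 days → 3 January 2037.

2037-01-03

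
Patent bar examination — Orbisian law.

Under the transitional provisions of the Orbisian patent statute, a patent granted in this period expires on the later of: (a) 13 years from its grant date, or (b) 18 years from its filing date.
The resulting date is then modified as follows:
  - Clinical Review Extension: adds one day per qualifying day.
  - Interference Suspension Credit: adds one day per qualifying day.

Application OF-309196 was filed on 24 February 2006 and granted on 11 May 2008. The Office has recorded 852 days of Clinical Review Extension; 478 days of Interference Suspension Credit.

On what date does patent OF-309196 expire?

(a) grant + 13 years → 11 May 2021.
(b) filing + 18 years → 24 February 2024.
Later of the two: 24 February 2024.
Clinical Review Extension: +852 days → 25 June 2026.
Interference Suspension Credit: +478 days → 16 October 2027.

October 16, 2027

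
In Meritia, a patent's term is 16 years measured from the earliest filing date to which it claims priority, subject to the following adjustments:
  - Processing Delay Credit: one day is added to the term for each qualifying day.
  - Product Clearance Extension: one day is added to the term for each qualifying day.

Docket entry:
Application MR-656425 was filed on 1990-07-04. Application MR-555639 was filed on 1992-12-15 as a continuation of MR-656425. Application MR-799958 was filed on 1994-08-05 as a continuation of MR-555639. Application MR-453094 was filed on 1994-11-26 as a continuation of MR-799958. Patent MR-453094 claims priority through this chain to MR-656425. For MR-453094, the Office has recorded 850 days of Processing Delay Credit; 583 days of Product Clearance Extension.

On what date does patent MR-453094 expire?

2010-06-06

Earliest priority filing: 4 July 1990.
Base term: 4 July 1990 + 16 years → 4 July 2006.
Processing Delay Credit: +850 days → 31 October 2008.
Product Clearance Extension: +583 days → 6 June 2010.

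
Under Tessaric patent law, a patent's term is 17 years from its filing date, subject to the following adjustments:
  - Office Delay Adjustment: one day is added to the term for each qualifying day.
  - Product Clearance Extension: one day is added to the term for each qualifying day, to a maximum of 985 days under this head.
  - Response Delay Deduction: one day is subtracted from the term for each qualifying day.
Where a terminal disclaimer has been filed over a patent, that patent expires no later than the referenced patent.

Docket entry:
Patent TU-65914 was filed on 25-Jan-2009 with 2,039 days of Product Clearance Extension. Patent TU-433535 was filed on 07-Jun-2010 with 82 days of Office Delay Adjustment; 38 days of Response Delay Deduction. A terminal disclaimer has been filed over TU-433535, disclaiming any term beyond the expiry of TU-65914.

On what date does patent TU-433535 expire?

2027-07-21

Natural term of TU-433535:
  Base: filing + 17 years → 7 June 2027.
  Office Delay Adjustment: +82 days → 28 August 2027.
  Response Delay Deduction: −38 days → 21 July 2027.
Expiry of referenced patent TU-65914:
  Base: filing + 17 years → 25 January 2026.
  Product Clearance Extension: 2039 days claimed exceeds the 985-day cap, so +985 days → 6 October 2028.
Terminal disclaimer: TU-433535 expires on the earlier of 21 July 2027 and 6 October 2028.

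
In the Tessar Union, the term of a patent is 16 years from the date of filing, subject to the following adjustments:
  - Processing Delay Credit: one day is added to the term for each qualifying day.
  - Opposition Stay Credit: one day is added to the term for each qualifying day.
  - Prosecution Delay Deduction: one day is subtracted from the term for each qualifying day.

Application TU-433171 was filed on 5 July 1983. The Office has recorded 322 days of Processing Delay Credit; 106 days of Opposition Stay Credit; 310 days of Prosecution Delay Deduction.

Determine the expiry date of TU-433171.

Base term: filing date + 16 years → 5 July 1999.
Processing Delay Credit: +322 days → 22 May 2000.
Opposition Stay Credit: +106 days → 5 September 2000.
Prosecution Delay Deduction: −310 days → 31 October 1999.

1999-10-31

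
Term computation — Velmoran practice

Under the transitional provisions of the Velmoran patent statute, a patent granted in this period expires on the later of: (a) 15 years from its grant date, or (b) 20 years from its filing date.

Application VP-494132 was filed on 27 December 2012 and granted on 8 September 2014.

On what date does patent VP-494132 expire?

December 27, 2032

(a) grant + 15 years → 8 September 2029.
(b) filing + 20 years → 27 December 2032.
Later of the two: 27 December 2032.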